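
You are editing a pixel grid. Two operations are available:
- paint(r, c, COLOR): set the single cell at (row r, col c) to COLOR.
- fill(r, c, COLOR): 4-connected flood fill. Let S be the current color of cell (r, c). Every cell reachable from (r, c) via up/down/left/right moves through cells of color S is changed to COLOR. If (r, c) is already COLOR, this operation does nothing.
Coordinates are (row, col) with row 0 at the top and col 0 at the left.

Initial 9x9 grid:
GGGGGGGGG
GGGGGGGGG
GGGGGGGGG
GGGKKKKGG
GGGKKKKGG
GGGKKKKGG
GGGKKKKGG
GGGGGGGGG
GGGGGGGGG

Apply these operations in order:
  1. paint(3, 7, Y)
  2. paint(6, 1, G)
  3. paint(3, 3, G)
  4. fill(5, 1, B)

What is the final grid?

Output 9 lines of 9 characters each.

Answer: BBBBBBBBB
BBBBBBBBB
BBBBBBBBB
BBBBKKKYB
BBBKKKKBB
BBBKKKKBB
BBBKKKKBB
BBBBBBBBB
BBBBBBBBB

Derivation:
After op 1 paint(3,7,Y):
GGGGGGGGG
GGGGGGGGG
GGGGGGGGG
GGGKKKKYG
GGGKKKKGG
GGGKKKKGG
GGGKKKKGG
GGGGGGGGG
GGGGGGGGG
After op 2 paint(6,1,G):
GGGGGGGGG
GGGGGGGGG
GGGGGGGGG
GGGKKKKYG
GGGKKKKGG
GGGKKKKGG
GGGKKKKGG
GGGGGGGGG
GGGGGGGGG
After op 3 paint(3,3,G):
GGGGGGGGG
GGGGGGGGG
GGGGGGGGG
GGGGKKKYG
GGGKKKKGG
GGGKKKKGG
GGGKKKKGG
GGGGGGGGG
GGGGGGGGG
After op 4 fill(5,1,B) [65 cells changed]:
BBBBBBBBB
BBBBBBBBB
BBBBBBBBB
BBBBKKKYB
BBBKKKKBB
BBBKKKKBB
BBBKKKKBB
BBBBBBBBB
BBBBBBBBB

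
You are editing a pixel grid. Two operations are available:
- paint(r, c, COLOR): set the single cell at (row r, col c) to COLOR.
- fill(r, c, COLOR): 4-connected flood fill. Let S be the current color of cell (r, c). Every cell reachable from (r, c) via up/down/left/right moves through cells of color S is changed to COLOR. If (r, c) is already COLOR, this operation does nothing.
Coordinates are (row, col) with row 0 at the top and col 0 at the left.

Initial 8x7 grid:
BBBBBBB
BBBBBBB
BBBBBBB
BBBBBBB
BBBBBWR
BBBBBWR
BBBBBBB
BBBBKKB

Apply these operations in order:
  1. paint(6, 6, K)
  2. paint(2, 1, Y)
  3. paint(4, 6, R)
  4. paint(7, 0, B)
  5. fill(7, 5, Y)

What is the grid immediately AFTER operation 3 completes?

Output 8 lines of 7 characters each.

After op 1 paint(6,6,K):
BBBBBBB
BBBBBBB
BBBBBBB
BBBBBBB
BBBBBWR
BBBBBWR
BBBBBBK
BBBBKKB
After op 2 paint(2,1,Y):
BBBBBBB
BBBBBBB
BYBBBBB
BBBBBBB
BBBBBWR
BBBBBWR
BBBBBBK
BBBBKKB
After op 3 paint(4,6,R):
BBBBBBB
BBBBBBB
BYBBBBB
BBBBBBB
BBBBBWR
BBBBBWR
BBBBBBK
BBBBKKB

Answer: BBBBBBB
BBBBBBB
BYBBBBB
BBBBBBB
BBBBBWR
BBBBBWR
BBBBBBK
BBBBKKB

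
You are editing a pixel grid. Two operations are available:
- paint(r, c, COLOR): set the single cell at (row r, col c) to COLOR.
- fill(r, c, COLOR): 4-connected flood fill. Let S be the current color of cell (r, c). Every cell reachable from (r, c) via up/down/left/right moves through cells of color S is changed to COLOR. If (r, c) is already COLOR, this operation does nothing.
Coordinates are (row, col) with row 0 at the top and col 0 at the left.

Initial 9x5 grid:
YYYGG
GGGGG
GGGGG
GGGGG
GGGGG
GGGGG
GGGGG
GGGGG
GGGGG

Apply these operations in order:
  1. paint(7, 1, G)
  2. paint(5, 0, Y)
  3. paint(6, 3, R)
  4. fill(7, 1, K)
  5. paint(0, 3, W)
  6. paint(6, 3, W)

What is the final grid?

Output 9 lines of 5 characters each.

Answer: YYYWK
KKKKK
KKKKK
KKKKK
KKKKK
YKKKK
KKKWK
KKKKK
KKKKK

Derivation:
After op 1 paint(7,1,G):
YYYGG
GGGGG
GGGGG
GGGGG
GGGGG
GGGGG
GGGGG
GGGGG
GGGGG
After op 2 paint(5,0,Y):
YYYGG
GGGGG
GGGGG
GGGGG
GGGGG
YGGGG
GGGGG
GGGGG
GGGGG
After op 3 paint(6,3,R):
YYYGG
GGGGG
GGGGG
GGGGG
GGGGG
YGGGG
GGGRG
GGGGG
GGGGG
After op 4 fill(7,1,K) [40 cells changed]:
YYYKK
KKKKK
KKKKK
KKKKK
KKKKK
YKKKK
KKKRK
KKKKK
KKKKK
After op 5 paint(0,3,W):
YYYWK
KKKKK
KKKKK
KKKKK
KKKKK
YKKKK
KKKRK
KKKKK
KKKKK
After op 6 paint(6,3,W):
YYYWK
KKKKK
KKKKK
KKKKK
KKKKK
YKKKK
KKKWK
KKKKK
KKKKK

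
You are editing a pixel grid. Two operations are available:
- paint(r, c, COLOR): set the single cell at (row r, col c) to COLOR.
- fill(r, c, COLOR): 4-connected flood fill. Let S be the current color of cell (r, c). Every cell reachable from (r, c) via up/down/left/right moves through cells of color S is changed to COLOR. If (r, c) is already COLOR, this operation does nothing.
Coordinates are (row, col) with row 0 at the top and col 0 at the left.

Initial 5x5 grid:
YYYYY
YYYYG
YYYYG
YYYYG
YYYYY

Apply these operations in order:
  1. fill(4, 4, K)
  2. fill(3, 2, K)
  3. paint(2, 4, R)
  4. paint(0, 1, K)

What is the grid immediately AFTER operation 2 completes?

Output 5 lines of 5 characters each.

Answer: KKKKK
KKKKG
KKKKG
KKKKG
KKKKK

Derivation:
After op 1 fill(4,4,K) [22 cells changed]:
KKKKK
KKKKG
KKKKG
KKKKG
KKKKK
After op 2 fill(3,2,K) [0 cells changed]:
KKKKK
KKKKG
KKKKG
KKKKG
KKKKK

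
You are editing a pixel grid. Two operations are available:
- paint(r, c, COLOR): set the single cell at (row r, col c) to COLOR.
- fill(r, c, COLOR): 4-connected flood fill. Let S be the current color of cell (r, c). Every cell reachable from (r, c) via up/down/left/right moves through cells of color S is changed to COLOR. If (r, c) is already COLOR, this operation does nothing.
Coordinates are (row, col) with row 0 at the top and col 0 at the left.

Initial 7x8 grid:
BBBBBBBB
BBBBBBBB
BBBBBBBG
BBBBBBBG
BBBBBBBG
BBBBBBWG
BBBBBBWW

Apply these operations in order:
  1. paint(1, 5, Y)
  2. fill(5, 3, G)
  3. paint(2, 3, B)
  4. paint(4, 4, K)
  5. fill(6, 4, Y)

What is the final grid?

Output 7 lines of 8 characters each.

Answer: YYYYYYYY
YYYYYYYY
YYYBYYYY
YYYYYYYY
YYYYKYYY
YYYYYYWY
YYYYYYWW

Derivation:
After op 1 paint(1,5,Y):
BBBBBBBB
BBBBBYBB
BBBBBBBG
BBBBBBBG
BBBBBBBG
BBBBBBWG
BBBBBBWW
After op 2 fill(5,3,G) [48 cells changed]:
GGGGGGGG
GGGGGYGG
GGGGGGGG
GGGGGGGG
GGGGGGGG
GGGGGGWG
GGGGGGWW
After op 3 paint(2,3,B):
GGGGGGGG
GGGGGYGG
GGGBGGGG
GGGGGGGG
GGGGGGGG
GGGGGGWG
GGGGGGWW
After op 4 paint(4,4,K):
GGGGGGGG
GGGGGYGG
GGGBGGGG
GGGGGGGG
GGGGKGGG
GGGGGGWG
GGGGGGWW
After op 5 fill(6,4,Y) [50 cells changed]:
YYYYYYYY
YYYYYYYY
YYYBYYYY
YYYYYYYY
YYYYKYYY
YYYYYYWY
YYYYYYWW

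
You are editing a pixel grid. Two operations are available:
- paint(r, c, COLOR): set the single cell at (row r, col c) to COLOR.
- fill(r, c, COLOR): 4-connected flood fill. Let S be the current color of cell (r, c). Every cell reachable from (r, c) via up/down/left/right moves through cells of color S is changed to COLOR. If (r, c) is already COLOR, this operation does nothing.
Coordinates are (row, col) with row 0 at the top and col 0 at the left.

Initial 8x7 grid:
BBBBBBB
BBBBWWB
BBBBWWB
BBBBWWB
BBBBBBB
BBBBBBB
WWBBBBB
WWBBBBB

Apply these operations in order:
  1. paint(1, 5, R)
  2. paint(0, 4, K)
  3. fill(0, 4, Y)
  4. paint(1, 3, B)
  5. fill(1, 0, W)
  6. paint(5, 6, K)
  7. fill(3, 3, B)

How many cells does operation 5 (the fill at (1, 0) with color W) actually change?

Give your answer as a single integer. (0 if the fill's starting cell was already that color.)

After op 1 paint(1,5,R):
BBBBBBB
BBBBWRB
BBBBWWB
BBBBWWB
BBBBBBB
BBBBBBB
WWBBBBB
WWBBBBB
After op 2 paint(0,4,K):
BBBBKBB
BBBBWRB
BBBBWWB
BBBBWWB
BBBBBBB
BBBBBBB
WWBBBBB
WWBBBBB
After op 3 fill(0,4,Y) [1 cells changed]:
BBBBYBB
BBBBWRB
BBBBWWB
BBBBWWB
BBBBBBB
BBBBBBB
WWBBBBB
WWBBBBB
After op 4 paint(1,3,B):
BBBBYBB
BBBBWRB
BBBBWWB
BBBBWWB
BBBBBBB
BBBBBBB
WWBBBBB
WWBBBBB
After op 5 fill(1,0,W) [45 cells changed]:
WWWWYWW
WWWWWRW
WWWWWWW
WWWWWWW
WWWWWWW
WWWWWWW
WWWWWWW
WWWWWWW

Answer: 45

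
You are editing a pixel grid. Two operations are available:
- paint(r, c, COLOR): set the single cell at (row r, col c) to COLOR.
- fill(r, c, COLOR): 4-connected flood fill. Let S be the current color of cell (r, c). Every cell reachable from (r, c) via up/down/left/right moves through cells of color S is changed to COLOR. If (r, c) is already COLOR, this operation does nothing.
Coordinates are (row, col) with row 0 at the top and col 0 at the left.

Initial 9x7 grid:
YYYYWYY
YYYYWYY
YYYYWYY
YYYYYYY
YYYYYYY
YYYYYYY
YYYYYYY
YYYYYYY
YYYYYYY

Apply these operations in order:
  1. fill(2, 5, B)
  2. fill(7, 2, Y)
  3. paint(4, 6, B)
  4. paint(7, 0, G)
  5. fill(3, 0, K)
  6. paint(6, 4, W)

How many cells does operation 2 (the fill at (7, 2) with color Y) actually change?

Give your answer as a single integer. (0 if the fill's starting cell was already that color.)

Answer: 60

Derivation:
After op 1 fill(2,5,B) [60 cells changed]:
BBBBWBB
BBBBWBB
BBBBWBB
BBBBBBB
BBBBBBB
BBBBBBB
BBBBBBB
BBBBBBB
BBBBBBB
After op 2 fill(7,2,Y) [60 cells changed]:
YYYYWYY
YYYYWYY
YYYYWYY
YYYYYYY
YYYYYYY
YYYYYYY
YYYYYYY
YYYYYYY
YYYYYYY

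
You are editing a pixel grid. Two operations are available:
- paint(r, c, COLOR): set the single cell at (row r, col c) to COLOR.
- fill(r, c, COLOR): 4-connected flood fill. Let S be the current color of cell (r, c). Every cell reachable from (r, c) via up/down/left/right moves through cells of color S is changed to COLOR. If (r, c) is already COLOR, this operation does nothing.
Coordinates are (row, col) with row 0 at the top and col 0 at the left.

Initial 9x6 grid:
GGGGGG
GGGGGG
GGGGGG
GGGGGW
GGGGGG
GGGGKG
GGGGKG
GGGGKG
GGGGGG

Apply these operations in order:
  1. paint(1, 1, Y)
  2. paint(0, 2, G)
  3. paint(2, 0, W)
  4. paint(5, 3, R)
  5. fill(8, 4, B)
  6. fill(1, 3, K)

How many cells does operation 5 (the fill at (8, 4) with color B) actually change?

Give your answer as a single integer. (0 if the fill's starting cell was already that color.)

Answer: 47

Derivation:
After op 1 paint(1,1,Y):
GGGGGG
GYGGGG
GGGGGG
GGGGGW
GGGGGG
GGGGKG
GGGGKG
GGGGKG
GGGGGG
After op 2 paint(0,2,G):
GGGGGG
GYGGGG
GGGGGG
GGGGGW
GGGGGG
GGGGKG
GGGGKG
GGGGKG
GGGGGG
After op 3 paint(2,0,W):
GGGGGG
GYGGGG
WGGGGG
GGGGGW
GGGGGG
GGGGKG
GGGGKG
GGGGKG
GGGGGG
After op 4 paint(5,3,R):
GGGGGG
GYGGGG
WGGGGG
GGGGGW
GGGGGG
GGGRKG
GGGGKG
GGGGKG
GGGGGG
After op 5 fill(8,4,B) [47 cells changed]:
BBBBBB
BYBBBB
WBBBBB
BBBBBW
BBBBBB
BBBRKB
BBBBKB
BBBBKB
BBBBBB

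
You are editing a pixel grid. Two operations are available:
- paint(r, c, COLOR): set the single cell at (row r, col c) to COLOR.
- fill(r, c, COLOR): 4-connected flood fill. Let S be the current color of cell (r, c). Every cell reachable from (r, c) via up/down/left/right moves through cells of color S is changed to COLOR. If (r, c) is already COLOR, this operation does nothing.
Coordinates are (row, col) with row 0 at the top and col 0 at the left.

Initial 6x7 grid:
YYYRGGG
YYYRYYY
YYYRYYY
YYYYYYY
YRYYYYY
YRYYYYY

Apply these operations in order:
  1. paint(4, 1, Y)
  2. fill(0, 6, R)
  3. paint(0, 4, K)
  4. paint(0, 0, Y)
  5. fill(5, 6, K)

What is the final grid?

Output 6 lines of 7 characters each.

After op 1 paint(4,1,Y):
YYYRGGG
YYYRYYY
YYYRYYY
YYYYYYY
YYYYYYY
YRYYYYY
After op 2 fill(0,6,R) [3 cells changed]:
YYYRRRR
YYYRYYY
YYYRYYY
YYYYYYY
YYYYYYY
YRYYYYY
After op 3 paint(0,4,K):
YYYRKRR
YYYRYYY
YYYRYYY
YYYYYYY
YYYYYYY
YRYYYYY
After op 4 paint(0,0,Y):
YYYRKRR
YYYRYYY
YYYRYYY
YYYYYYY
YYYYYYY
YRYYYYY
After op 5 fill(5,6,K) [35 cells changed]:
KKKRKRR
KKKRKKK
KKKRKKK
KKKKKKK
KKKKKKK
KRKKKKK

Answer: KKKRKRR
KKKRKKK
KKKRKKK
KKKKKKK
KKKKKKK
KRKKKKK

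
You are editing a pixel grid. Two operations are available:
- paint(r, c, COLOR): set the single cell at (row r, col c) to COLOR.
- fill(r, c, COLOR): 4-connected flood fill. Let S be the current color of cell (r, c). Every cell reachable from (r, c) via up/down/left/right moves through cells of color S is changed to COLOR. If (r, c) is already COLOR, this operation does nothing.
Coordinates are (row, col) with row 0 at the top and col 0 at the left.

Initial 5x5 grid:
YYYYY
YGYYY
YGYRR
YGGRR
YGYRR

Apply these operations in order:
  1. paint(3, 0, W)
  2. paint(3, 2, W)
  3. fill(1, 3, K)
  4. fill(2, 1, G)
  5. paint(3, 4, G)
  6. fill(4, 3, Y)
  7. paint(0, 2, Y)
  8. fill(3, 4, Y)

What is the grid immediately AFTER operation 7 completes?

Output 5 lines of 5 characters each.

Answer: KKYKK
KGKKK
KGKYY
WGWYG
YGYYY

Derivation:
After op 1 paint(3,0,W):
YYYYY
YGYYY
YGYRR
WGGRR
YGYRR
After op 2 paint(3,2,W):
YYYYY
YGYYY
YGYRR
WGWRR
YGYRR
After op 3 fill(1,3,K) [11 cells changed]:
KKKKK
KGKKK
KGKRR
WGWRR
YGYRR
After op 4 fill(2,1,G) [0 cells changed]:
KKKKK
KGKKK
KGKRR
WGWRR
YGYRR
After op 5 paint(3,4,G):
KKKKK
KGKKK
KGKRR
WGWRG
YGYRR
After op 6 fill(4,3,Y) [5 cells changed]:
KKKKK
KGKKK
KGKYY
WGWYG
YGYYY
After op 7 paint(0,2,Y):
KKYKK
KGKKK
KGKYY
WGWYG
YGYYY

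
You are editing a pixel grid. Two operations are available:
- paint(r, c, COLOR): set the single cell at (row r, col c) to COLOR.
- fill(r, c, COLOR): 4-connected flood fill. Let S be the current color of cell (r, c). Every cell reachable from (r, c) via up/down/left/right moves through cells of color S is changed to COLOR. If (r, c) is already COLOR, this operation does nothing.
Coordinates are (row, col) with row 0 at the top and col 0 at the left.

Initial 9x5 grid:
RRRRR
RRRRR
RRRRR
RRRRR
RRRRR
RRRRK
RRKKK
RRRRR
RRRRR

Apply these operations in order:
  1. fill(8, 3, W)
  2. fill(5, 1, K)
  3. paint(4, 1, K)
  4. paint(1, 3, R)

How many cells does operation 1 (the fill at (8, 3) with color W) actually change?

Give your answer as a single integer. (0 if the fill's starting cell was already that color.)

After op 1 fill(8,3,W) [41 cells changed]:
WWWWW
WWWWW
WWWWW
WWWWW
WWWWW
WWWWK
WWKKK
WWWWW
WWWWW

Answer: 41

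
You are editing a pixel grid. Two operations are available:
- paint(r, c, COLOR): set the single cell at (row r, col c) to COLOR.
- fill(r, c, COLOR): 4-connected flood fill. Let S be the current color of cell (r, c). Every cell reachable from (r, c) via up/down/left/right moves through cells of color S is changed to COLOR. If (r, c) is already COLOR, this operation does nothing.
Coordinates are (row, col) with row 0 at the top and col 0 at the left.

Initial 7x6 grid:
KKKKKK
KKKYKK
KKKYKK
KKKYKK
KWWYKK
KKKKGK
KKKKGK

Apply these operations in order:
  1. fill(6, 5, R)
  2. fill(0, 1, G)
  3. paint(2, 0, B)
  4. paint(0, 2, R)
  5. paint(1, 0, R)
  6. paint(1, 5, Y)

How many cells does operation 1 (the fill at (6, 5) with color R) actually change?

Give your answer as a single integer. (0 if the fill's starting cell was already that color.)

Answer: 34

Derivation:
After op 1 fill(6,5,R) [34 cells changed]:
RRRRRR
RRRYRR
RRRYRR
RRRYRR
RWWYRR
RRRRGR
RRRRGR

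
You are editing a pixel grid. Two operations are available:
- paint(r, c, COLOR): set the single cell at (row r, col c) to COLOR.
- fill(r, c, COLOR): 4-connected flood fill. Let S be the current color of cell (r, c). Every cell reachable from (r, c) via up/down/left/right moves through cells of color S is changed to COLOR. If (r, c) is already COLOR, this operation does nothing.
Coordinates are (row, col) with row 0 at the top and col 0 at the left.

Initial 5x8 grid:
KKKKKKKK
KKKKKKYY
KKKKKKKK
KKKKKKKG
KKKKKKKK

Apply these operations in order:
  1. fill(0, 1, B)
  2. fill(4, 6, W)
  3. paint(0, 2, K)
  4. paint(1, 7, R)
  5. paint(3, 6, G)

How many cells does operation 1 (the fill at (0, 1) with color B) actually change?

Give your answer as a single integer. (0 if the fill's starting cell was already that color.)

After op 1 fill(0,1,B) [37 cells changed]:
BBBBBBBB
BBBBBBYY
BBBBBBBB
BBBBBBBG
BBBBBBBB

Answer: 37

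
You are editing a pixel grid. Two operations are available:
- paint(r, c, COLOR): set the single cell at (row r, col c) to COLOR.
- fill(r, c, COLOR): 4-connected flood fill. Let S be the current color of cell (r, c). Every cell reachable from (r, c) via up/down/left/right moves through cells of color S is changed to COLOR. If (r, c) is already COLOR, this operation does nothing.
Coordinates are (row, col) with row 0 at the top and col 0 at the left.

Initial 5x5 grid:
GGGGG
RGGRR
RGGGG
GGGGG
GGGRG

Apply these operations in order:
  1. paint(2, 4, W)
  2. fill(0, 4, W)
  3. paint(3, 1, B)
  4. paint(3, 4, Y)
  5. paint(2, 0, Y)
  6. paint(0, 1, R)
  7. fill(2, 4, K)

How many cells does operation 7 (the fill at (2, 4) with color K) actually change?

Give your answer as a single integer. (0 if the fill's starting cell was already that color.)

Answer: 15

Derivation:
After op 1 paint(2,4,W):
GGGGG
RGGRR
RGGGW
GGGGG
GGGRG
After op 2 fill(0,4,W) [19 cells changed]:
WWWWW
RWWRR
RWWWW
WWWWW
WWWRW
After op 3 paint(3,1,B):
WWWWW
RWWRR
RWWWW
WBWWW
WWWRW
After op 4 paint(3,4,Y):
WWWWW
RWWRR
RWWWW
WBWWY
WWWRW
After op 5 paint(2,0,Y):
WWWWW
RWWRR
YWWWW
WBWWY
WWWRW
After op 6 paint(0,1,R):
WRWWW
RWWRR
YWWWW
WBWWY
WWWRW
After op 7 fill(2,4,K) [15 cells changed]:
WRKKK
RKKRR
YKKKK
KBKKY
KKKRW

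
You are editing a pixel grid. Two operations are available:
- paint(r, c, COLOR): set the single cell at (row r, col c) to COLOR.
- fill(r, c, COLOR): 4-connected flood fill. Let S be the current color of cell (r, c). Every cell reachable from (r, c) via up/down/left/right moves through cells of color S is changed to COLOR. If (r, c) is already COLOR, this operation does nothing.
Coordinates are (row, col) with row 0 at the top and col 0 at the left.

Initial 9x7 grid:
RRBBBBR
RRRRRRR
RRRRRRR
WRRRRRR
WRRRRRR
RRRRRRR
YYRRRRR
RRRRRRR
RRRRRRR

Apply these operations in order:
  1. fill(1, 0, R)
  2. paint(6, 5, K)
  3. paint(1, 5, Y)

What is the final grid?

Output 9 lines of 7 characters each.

Answer: RRBBBBR
RRRRRYR
RRRRRRR
WRRRRRR
WRRRRRR
RRRRRRR
YYRRRKR
RRRRRRR
RRRRRRR

Derivation:
After op 1 fill(1,0,R) [0 cells changed]:
RRBBBBR
RRRRRRR
RRRRRRR
WRRRRRR
WRRRRRR
RRRRRRR
YYRRRRR
RRRRRRR
RRRRRRR
After op 2 paint(6,5,K):
RRBBBBR
RRRRRRR
RRRRRRR
WRRRRRR
WRRRRRR
RRRRRRR
YYRRRKR
RRRRRRR
RRRRRRR
After op 3 paint(1,5,Y):
RRBBBBR
RRRRRYR
RRRRRRR
WRRRRRR
WRRRRRR
RRRRRRR
YYRRRKR
RRRRRRR
RRRRRRR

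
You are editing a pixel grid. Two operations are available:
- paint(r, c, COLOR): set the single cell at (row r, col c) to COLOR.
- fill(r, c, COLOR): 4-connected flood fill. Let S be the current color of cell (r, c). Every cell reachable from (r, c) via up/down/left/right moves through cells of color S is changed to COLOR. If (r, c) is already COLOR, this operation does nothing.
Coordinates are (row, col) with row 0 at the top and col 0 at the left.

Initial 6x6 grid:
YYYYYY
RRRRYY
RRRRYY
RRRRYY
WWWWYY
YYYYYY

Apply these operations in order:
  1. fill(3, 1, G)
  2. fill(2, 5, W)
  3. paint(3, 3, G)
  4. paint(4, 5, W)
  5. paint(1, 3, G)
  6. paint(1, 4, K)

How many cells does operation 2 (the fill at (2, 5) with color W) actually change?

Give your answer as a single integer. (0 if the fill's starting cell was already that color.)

After op 1 fill(3,1,G) [12 cells changed]:
YYYYYY
GGGGYY
GGGGYY
GGGGYY
WWWWYY
YYYYYY
After op 2 fill(2,5,W) [20 cells changed]:
WWWWWW
GGGGWW
GGGGWW
GGGGWW
WWWWWW
WWWWWW

Answer: 20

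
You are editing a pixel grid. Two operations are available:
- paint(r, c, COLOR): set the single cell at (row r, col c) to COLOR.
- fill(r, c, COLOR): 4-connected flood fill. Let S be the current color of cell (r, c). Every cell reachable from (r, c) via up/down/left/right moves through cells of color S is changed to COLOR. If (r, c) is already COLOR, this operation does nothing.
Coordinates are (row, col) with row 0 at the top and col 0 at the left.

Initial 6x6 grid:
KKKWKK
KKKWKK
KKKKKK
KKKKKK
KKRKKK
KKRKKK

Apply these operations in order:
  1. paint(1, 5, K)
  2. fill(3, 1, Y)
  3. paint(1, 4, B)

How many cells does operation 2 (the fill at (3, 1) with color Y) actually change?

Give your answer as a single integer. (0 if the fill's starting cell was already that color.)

After op 1 paint(1,5,K):
KKKWKK
KKKWKK
KKKKKK
KKKKKK
KKRKKK
KKRKKK
After op 2 fill(3,1,Y) [32 cells changed]:
YYYWYY
YYYWYY
YYYYYY
YYYYYY
YYRYYY
YYRYYY

Answer: 32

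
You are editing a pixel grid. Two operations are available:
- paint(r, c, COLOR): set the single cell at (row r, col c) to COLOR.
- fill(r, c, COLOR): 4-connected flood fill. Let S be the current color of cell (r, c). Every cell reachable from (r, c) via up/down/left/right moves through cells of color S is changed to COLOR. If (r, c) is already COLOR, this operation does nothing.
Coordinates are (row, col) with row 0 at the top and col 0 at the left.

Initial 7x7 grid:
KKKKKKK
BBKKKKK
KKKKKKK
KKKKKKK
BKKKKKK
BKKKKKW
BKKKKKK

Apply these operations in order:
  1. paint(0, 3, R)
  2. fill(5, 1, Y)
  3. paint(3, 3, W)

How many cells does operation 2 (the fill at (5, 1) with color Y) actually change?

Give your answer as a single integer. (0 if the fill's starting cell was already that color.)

Answer: 42

Derivation:
After op 1 paint(0,3,R):
KKKRKKK
BBKKKKK
KKKKKKK
KKKKKKK
BKKKKKK
BKKKKKW
BKKKKKK
After op 2 fill(5,1,Y) [42 cells changed]:
YYYRYYY
BBYYYYY
YYYYYYY
YYYYYYY
BYYYYYY
BYYYYYW
BYYYYYY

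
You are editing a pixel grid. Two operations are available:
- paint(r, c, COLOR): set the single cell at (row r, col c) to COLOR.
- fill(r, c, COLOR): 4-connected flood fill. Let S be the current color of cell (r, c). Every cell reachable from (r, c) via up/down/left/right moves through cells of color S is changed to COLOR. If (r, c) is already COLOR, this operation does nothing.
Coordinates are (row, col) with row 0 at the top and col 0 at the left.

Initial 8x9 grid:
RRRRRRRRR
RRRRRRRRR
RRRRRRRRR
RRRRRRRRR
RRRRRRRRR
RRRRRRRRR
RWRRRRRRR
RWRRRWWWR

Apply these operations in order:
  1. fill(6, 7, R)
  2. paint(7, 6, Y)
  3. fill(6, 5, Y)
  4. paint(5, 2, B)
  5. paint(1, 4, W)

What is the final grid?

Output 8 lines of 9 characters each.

After op 1 fill(6,7,R) [0 cells changed]:
RRRRRRRRR
RRRRRRRRR
RRRRRRRRR
RRRRRRRRR
RRRRRRRRR
RRRRRRRRR
RWRRRRRRR
RWRRRWWWR
After op 2 paint(7,6,Y):
RRRRRRRRR
RRRRRRRRR
RRRRRRRRR
RRRRRRRRR
RRRRRRRRR
RRRRRRRRR
RWRRRRRRR
RWRRRWYWR
After op 3 fill(6,5,Y) [67 cells changed]:
YYYYYYYYY
YYYYYYYYY
YYYYYYYYY
YYYYYYYYY
YYYYYYYYY
YYYYYYYYY
YWYYYYYYY
YWYYYWYWY
After op 4 paint(5,2,B):
YYYYYYYYY
YYYYYYYYY
YYYYYYYYY
YYYYYYYYY
YYYYYYYYY
YYBYYYYYY
YWYYYYYYY
YWYYYWYWY
After op 5 paint(1,4,W):
YYYYYYYYY
YYYYWYYYY
YYYYYYYYY
YYYYYYYYY
YYYYYYYYY
YYBYYYYYY
YWYYYYYYY
YWYYYWYWY

Answer: YYYYYYYYY
YYYYWYYYY
YYYYYYYYY
YYYYYYYYY
YYYYYYYYY
YYBYYYYYY
YWYYYYYYY
YWYYYWYWY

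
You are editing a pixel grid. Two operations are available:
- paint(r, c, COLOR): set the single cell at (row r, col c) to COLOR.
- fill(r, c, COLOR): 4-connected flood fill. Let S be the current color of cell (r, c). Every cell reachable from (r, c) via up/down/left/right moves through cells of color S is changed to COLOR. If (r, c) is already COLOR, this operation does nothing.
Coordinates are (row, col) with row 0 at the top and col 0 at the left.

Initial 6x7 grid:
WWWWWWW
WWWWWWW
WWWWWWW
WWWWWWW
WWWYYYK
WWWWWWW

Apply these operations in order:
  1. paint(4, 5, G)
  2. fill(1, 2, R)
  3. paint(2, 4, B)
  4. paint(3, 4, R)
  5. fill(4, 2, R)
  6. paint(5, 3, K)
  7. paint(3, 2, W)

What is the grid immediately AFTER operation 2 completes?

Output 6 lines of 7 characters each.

After op 1 paint(4,5,G):
WWWWWWW
WWWWWWW
WWWWWWW
WWWWWWW
WWWYYGK
WWWWWWW
After op 2 fill(1,2,R) [38 cells changed]:
RRRRRRR
RRRRRRR
RRRRRRR
RRRRRRR
RRRYYGK
RRRRRRR

Answer: RRRRRRR
RRRRRRR
RRRRRRR
RRRRRRR
RRRYYGK
RRRRRRR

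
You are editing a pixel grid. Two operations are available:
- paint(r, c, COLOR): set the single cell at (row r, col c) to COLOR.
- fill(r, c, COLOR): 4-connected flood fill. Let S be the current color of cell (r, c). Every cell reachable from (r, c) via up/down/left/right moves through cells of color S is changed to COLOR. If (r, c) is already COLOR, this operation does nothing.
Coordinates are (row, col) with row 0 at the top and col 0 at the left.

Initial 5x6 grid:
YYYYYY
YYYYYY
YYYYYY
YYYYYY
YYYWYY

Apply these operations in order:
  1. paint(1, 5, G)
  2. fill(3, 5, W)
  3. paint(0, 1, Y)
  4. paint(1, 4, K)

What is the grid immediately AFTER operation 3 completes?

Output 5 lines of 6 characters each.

Answer: WYWWWW
WWWWWG
WWWWWW
WWWWWW
WWWWWW

Derivation:
After op 1 paint(1,5,G):
YYYYYY
YYYYYG
YYYYYY
YYYYYY
YYYWYY
After op 2 fill(3,5,W) [28 cells changed]:
WWWWWW
WWWWWG
WWWWWW
WWWWWW
WWWWWW
After op 3 paint(0,1,Y):
WYWWWW
WWWWWG
WWWWWW
WWWWWW
WWWWWW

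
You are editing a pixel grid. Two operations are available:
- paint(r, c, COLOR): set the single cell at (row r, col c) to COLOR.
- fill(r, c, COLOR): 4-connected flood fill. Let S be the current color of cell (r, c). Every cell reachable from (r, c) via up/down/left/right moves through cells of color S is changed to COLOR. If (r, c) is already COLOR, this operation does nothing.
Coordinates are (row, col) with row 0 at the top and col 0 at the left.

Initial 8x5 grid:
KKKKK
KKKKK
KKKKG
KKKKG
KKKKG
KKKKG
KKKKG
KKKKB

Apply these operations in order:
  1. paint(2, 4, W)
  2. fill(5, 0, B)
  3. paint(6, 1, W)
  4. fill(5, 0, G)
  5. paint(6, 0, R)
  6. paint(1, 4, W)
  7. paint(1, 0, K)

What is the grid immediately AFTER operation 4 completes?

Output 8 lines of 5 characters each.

After op 1 paint(2,4,W):
KKKKK
KKKKK
KKKKW
KKKKG
KKKKG
KKKKG
KKKKG
KKKKB
After op 2 fill(5,0,B) [34 cells changed]:
BBBBB
BBBBB
BBBBW
BBBBG
BBBBG
BBBBG
BBBBG
BBBBB
After op 3 paint(6,1,W):
BBBBB
BBBBB
BBBBW
BBBBG
BBBBG
BBBBG
BWBBG
BBBBB
After op 4 fill(5,0,G) [34 cells changed]:
GGGGG
GGGGG
GGGGW
GGGGG
GGGGG
GGGGG
GWGGG
GGGGG

Answer: GGGGG
GGGGG
GGGGW
GGGGG
GGGGG
GGGGG
GWGGG
GGGGG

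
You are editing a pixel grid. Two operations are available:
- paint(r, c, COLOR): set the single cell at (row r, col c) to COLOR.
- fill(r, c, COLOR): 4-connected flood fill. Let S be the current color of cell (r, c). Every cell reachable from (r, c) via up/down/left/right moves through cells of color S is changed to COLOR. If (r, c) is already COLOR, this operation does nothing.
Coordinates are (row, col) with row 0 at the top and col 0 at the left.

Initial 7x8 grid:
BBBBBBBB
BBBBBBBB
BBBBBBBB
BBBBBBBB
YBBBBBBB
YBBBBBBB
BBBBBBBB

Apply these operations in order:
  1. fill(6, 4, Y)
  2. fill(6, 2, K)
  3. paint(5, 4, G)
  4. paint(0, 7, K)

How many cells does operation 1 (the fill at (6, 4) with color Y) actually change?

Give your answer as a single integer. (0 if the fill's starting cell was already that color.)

After op 1 fill(6,4,Y) [54 cells changed]:
YYYYYYYY
YYYYYYYY
YYYYYYYY
YYYYYYYY
YYYYYYYY
YYYYYYYY
YYYYYYYY

Answer: 54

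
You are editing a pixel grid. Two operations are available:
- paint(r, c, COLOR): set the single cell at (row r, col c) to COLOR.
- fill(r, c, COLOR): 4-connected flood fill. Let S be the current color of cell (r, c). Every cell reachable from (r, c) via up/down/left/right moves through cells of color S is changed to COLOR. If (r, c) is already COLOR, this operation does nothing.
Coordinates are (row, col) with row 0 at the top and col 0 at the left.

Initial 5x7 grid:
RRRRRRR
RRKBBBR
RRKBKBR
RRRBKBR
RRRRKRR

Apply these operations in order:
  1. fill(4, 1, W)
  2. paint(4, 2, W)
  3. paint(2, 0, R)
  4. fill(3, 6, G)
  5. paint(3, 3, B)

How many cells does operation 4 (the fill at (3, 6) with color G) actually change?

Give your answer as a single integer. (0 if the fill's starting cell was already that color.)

Answer: 22

Derivation:
After op 1 fill(4,1,W) [23 cells changed]:
WWWWWWW
WWKBBBW
WWKBKBW
WWWBKBW
WWWWKWW
After op 2 paint(4,2,W):
WWWWWWW
WWKBBBW
WWKBKBW
WWWBKBW
WWWWKWW
After op 3 paint(2,0,R):
WWWWWWW
WWKBBBW
RWKBKBW
WWWBKBW
WWWWKWW
After op 4 fill(3,6,G) [22 cells changed]:
GGGGGGG
GGKBBBG
RGKBKBG
GGGBKBG
GGGGKGG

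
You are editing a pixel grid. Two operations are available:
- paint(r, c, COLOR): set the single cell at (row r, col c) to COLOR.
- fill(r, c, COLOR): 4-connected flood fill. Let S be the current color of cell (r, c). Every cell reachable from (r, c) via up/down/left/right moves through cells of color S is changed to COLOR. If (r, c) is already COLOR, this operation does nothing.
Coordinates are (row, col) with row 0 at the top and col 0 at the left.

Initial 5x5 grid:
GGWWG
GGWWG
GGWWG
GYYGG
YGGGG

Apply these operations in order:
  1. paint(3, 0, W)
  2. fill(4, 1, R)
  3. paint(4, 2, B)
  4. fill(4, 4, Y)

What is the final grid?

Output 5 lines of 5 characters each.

Answer: GGWWY
GGWWY
GGWWY
WYYYY
YRBYY

Derivation:
After op 1 paint(3,0,W):
GGWWG
GGWWG
GGWWG
WYYGG
YGGGG
After op 2 fill(4,1,R) [9 cells changed]:
GGWWR
GGWWR
GGWWR
WYYRR
YRRRR
After op 3 paint(4,2,B):
GGWWR
GGWWR
GGWWR
WYYRR
YRBRR
After op 4 fill(4,4,Y) [7 cells changed]:
GGWWY
GGWWY
GGWWY
WYYYY
YRBYY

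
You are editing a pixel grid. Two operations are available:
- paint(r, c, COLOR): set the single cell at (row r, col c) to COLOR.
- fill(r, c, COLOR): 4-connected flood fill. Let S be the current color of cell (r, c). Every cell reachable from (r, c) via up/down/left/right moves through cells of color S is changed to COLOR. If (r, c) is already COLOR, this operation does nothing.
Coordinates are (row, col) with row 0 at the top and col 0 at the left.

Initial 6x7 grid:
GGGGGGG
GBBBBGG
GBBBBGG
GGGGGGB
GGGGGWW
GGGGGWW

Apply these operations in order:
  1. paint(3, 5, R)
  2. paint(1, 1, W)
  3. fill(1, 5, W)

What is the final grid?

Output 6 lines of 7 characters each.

Answer: WWWWWWW
WWBBBWW
WBBBBWW
WWWWWRB
WWWWWWW
WWWWWWW

Derivation:
After op 1 paint(3,5,R):
GGGGGGG
GBBBBGG
GBBBBGG
GGGGGRB
GGGGGWW
GGGGGWW
After op 2 paint(1,1,W):
GGGGGGG
GWBBBGG
GBBBBGG
GGGGGRB
GGGGGWW
GGGGGWW
After op 3 fill(1,5,W) [28 cells changed]:
WWWWWWW
WWBBBWW
WBBBBWW
WWWWWRB
WWWWWWW
WWWWWWW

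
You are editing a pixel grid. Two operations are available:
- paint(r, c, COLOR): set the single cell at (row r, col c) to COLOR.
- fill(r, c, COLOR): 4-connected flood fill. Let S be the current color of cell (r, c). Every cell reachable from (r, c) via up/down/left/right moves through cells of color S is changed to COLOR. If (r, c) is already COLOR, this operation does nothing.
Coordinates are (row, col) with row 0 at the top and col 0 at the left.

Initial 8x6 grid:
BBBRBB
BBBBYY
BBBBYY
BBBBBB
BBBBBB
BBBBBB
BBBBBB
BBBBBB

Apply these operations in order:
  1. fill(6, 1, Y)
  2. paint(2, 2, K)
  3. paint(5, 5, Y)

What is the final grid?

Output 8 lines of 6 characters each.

After op 1 fill(6,1,Y) [41 cells changed]:
YYYRBB
YYYYYY
YYYYYY
YYYYYY
YYYYYY
YYYYYY
YYYYYY
YYYYYY
After op 2 paint(2,2,K):
YYYRBB
YYYYYY
YYKYYY
YYYYYY
YYYYYY
YYYYYY
YYYYYY
YYYYYY
After op 3 paint(5,5,Y):
YYYRBB
YYYYYY
YYKYYY
YYYYYY
YYYYYY
YYYYYY
YYYYYY
YYYYYY

Answer: YYYRBB
YYYYYY
YYKYYY
YYYYYY
YYYYYY
YYYYYY
YYYYYY
YYYYYY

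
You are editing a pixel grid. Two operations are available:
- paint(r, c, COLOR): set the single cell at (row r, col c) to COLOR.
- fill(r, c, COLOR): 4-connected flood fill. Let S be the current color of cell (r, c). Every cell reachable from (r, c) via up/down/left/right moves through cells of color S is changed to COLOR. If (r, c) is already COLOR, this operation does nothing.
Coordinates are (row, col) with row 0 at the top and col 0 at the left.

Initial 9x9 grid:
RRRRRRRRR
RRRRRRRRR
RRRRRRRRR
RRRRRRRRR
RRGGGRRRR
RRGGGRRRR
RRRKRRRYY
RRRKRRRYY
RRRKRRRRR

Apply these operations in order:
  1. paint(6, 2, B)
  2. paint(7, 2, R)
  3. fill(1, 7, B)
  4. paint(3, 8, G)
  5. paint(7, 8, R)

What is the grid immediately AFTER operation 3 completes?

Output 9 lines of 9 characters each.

After op 1 paint(6,2,B):
RRRRRRRRR
RRRRRRRRR
RRRRRRRRR
RRRRRRRRR
RRGGGRRRR
RRGGGRRRR
RRBKRRRYY
RRRKRRRYY
RRRKRRRRR
After op 2 paint(7,2,R):
RRRRRRRRR
RRRRRRRRR
RRRRRRRRR
RRRRRRRRR
RRGGGRRRR
RRGGGRRRR
RRBKRRRYY
RRRKRRRYY
RRRKRRRRR
After op 3 fill(1,7,B) [67 cells changed]:
BBBBBBBBB
BBBBBBBBB
BBBBBBBBB
BBBBBBBBB
BBGGGBBBB
BBGGGBBBB
BBBKBBBYY
BBBKBBBYY
BBBKBBBBB

Answer: BBBBBBBBB
BBBBBBBBB
BBBBBBBBB
BBBBBBBBB
BBGGGBBBB
BBGGGBBBB
BBBKBBBYY
BBBKBBBYY
BBBKBBBBB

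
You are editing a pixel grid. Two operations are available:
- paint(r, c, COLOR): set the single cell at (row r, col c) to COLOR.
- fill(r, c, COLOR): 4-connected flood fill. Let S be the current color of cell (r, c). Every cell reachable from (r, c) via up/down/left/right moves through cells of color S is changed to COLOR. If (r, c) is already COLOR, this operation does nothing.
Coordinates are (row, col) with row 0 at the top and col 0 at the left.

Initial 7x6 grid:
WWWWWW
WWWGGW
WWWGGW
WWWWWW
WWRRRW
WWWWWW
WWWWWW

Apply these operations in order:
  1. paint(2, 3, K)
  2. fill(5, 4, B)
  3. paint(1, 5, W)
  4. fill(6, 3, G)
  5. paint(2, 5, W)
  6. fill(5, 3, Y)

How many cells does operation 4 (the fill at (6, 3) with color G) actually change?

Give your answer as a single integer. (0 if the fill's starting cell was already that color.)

Answer: 34

Derivation:
After op 1 paint(2,3,K):
WWWWWW
WWWGGW
WWWKGW
WWWWWW
WWRRRW
WWWWWW
WWWWWW
After op 2 fill(5,4,B) [35 cells changed]:
BBBBBB
BBBGGB
BBBKGB
BBBBBB
BBRRRB
BBBBBB
BBBBBB
After op 3 paint(1,5,W):
BBBBBB
BBBGGW
BBBKGB
BBBBBB
BBRRRB
BBBBBB
BBBBBB
After op 4 fill(6,3,G) [34 cells changed]:
GGGGGG
GGGGGW
GGGKGG
GGGGGG
GGRRRG
GGGGGG
GGGGGG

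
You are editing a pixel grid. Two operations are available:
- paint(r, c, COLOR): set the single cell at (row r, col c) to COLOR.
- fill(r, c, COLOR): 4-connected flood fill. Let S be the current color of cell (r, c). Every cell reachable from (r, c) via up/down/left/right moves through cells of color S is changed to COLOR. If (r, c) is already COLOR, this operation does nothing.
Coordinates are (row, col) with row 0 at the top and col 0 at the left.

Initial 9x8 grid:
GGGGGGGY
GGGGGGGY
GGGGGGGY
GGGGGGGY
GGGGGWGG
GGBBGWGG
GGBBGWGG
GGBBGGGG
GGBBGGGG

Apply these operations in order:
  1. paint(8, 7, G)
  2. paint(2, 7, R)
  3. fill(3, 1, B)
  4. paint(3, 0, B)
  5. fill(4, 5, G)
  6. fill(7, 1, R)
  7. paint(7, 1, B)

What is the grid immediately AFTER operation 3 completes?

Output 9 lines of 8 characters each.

Answer: BBBBBBBY
BBBBBBBY
BBBBBBBR
BBBBBBBY
BBBBBWBB
BBBBBWBB
BBBBBWBB
BBBBBBBB
BBBBBBBB

Derivation:
After op 1 paint(8,7,G):
GGGGGGGY
GGGGGGGY
GGGGGGGY
GGGGGGGY
GGGGGWGG
GGBBGWGG
GGBBGWGG
GGBBGGGG
GGBBGGGG
After op 2 paint(2,7,R):
GGGGGGGY
GGGGGGGY
GGGGGGGR
GGGGGGGY
GGGGGWGG
GGBBGWGG
GGBBGWGG
GGBBGGGG
GGBBGGGG
After op 3 fill(3,1,B) [57 cells changed]:
BBBBBBBY
BBBBBBBY
BBBBBBBR
BBBBBBBY
BBBBBWBB
BBBBBWBB
BBBBBWBB
BBBBBBBB
BBBBBBBB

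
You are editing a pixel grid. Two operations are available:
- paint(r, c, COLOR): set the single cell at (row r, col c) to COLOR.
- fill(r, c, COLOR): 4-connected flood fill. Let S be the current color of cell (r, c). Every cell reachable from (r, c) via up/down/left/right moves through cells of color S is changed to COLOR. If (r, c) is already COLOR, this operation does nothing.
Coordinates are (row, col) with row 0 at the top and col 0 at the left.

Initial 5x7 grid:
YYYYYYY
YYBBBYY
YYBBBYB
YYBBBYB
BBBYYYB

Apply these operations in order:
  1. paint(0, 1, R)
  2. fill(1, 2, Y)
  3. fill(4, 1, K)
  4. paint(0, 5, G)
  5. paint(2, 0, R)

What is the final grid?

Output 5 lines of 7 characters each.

After op 1 paint(0,1,R):
YRYYYYY
YYBBBYY
YYBBBYB
YYBBBYB
BBBYYYB
After op 2 fill(1,2,Y) [12 cells changed]:
YRYYYYY
YYYYYYY
YYYYYYB
YYYYYYB
YYYYYYB
After op 3 fill(4,1,K) [31 cells changed]:
KRKKKKK
KKKKKKK
KKKKKKB
KKKKKKB
KKKKKKB
After op 4 paint(0,5,G):
KRKKKGK
KKKKKKK
KKKKKKB
KKKKKKB
KKKKKKB
After op 5 paint(2,0,R):
KRKKKGK
KKKKKKK
RKKKKKB
KKKKKKB
KKKKKKB

Answer: KRKKKGK
KKKKKKK
RKKKKKB
KKKKKKB
KKKKKKB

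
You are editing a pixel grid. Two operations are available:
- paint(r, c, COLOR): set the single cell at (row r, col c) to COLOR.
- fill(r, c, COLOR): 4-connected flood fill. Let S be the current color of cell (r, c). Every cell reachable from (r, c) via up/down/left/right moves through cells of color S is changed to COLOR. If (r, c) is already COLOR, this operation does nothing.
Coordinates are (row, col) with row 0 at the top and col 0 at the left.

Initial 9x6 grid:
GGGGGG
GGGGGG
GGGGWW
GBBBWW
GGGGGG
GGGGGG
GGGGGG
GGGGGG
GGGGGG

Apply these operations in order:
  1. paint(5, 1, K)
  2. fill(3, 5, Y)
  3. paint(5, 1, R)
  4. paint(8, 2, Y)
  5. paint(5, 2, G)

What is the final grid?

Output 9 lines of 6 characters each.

Answer: GGGGGG
GGGGGG
GGGGYY
GBBBYY
GGGGGG
GRGGGG
GGGGGG
GGGGGG
GGYGGG

Derivation:
After op 1 paint(5,1,K):
GGGGGG
GGGGGG
GGGGWW
GBBBWW
GGGGGG
GKGGGG
GGGGGG
GGGGGG
GGGGGG
After op 2 fill(3,5,Y) [4 cells changed]:
GGGGGG
GGGGGG
GGGGYY
GBBBYY
GGGGGG
GKGGGG
GGGGGG
GGGGGG
GGGGGG
After op 3 paint(5,1,R):
GGGGGG
GGGGGG
GGGGYY
GBBBYY
GGGGGG
GRGGGG
GGGGGG
GGGGGG
GGGGGG
After op 4 paint(8,2,Y):
GGGGGG
GGGGGG
GGGGYY
GBBBYY
GGGGGG
GRGGGG
GGGGGG
GGGGGG
GGYGGG
After op 5 paint(5,2,G):
GGGGGG
GGGGGG
GGGGYY
GBBBYY
GGGGGG
GRGGGG
GGGGGG
GGGGGG
GGYGGG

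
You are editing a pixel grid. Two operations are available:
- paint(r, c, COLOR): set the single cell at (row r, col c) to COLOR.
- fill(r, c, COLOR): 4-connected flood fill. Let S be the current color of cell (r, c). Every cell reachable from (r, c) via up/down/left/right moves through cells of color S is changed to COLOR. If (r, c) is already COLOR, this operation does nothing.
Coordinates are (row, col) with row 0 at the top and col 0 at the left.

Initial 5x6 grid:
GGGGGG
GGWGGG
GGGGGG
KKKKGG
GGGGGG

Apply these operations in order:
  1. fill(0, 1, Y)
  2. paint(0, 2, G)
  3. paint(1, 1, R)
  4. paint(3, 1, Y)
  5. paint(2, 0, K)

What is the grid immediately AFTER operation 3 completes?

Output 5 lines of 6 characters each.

After op 1 fill(0,1,Y) [25 cells changed]:
YYYYYY
YYWYYY
YYYYYY
KKKKYY
YYYYYY
After op 2 paint(0,2,G):
YYGYYY
YYWYYY
YYYYYY
KKKKYY
YYYYYY
After op 3 paint(1,1,R):
YYGYYY
YRWYYY
YYYYYY
KKKKYY
YYYYYY

Answer: YYGYYY
YRWYYY
YYYYYY
KKKKYY
YYYYYY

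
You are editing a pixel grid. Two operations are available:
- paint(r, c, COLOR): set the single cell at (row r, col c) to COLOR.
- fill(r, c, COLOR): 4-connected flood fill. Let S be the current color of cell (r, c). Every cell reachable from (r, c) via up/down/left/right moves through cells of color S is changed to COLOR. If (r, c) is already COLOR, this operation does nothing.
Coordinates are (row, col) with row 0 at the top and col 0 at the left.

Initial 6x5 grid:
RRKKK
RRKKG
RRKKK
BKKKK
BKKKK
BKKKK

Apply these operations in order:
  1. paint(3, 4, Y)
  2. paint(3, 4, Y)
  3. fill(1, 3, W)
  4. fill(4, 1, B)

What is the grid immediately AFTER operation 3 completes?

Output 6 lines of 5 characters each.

After op 1 paint(3,4,Y):
RRKKK
RRKKG
RRKKK
BKKKY
BKKKK
BKKKK
After op 2 paint(3,4,Y):
RRKKK
RRKKG
RRKKK
BKKKY
BKKKK
BKKKK
After op 3 fill(1,3,W) [19 cells changed]:
RRWWW
RRWWG
RRWWW
BWWWY
BWWWW
BWWWW

Answer: RRWWW
RRWWG
RRWWW
BWWWY
BWWWW
BWWWW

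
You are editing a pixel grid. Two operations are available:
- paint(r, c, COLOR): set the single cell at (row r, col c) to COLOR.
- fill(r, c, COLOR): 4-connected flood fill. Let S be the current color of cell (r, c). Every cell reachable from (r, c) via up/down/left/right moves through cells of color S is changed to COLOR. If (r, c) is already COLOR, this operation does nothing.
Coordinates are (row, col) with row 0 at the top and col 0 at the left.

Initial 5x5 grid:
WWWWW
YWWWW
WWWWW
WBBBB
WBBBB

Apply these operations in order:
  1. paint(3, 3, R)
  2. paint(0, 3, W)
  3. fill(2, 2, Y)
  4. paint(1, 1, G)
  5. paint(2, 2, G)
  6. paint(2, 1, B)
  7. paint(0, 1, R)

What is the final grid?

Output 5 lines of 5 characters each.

Answer: YRYYY
YGYYY
YBGYY
YBBRB
YBBBB

Derivation:
After op 1 paint(3,3,R):
WWWWW
YWWWW
WWWWW
WBBRB
WBBBB
After op 2 paint(0,3,W):
WWWWW
YWWWW
WWWWW
WBBRB
WBBBB
After op 3 fill(2,2,Y) [16 cells changed]:
YYYYY
YYYYY
YYYYY
YBBRB
YBBBB
After op 4 paint(1,1,G):
YYYYY
YGYYY
YYYYY
YBBRB
YBBBB
After op 5 paint(2,2,G):
YYYYY
YGYYY
YYGYY
YBBRB
YBBBB
After op 6 paint(2,1,B):
YYYYY
YGYYY
YBGYY
YBBRB
YBBBB
After op 7 paint(0,1,R):
YRYYY
YGYYY
YBGYY
YBBRB
YBBBB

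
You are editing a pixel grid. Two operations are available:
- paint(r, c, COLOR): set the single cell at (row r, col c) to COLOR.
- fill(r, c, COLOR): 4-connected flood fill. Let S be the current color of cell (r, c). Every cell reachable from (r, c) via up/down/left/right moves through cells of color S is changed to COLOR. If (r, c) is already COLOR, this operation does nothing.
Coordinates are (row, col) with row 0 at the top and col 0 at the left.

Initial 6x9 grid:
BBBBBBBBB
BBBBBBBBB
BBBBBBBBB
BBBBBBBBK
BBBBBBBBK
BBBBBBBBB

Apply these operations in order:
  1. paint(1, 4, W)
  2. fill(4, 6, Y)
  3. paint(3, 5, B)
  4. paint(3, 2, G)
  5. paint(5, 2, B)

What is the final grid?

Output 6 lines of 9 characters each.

After op 1 paint(1,4,W):
BBBBBBBBB
BBBBWBBBB
BBBBBBBBB
BBBBBBBBK
BBBBBBBBK
BBBBBBBBB
After op 2 fill(4,6,Y) [51 cells changed]:
YYYYYYYYY
YYYYWYYYY
YYYYYYYYY
YYYYYYYYK
YYYYYYYYK
YYYYYYYYY
After op 3 paint(3,5,B):
YYYYYYYYY
YYYYWYYYY
YYYYYYYYY
YYYYYBYYK
YYYYYYYYK
YYYYYYYYY
After op 4 paint(3,2,G):
YYYYYYYYY
YYYYWYYYY
YYYYYYYYY
YYGYYBYYK
YYYYYYYYK
YYYYYYYYY
After op 5 paint(5,2,B):
YYYYYYYYY
YYYYWYYYY
YYYYYYYYY
YYGYYBYYK
YYYYYYYYK
YYBYYYYYY

Answer: YYYYYYYYY
YYYYWYYYY
YYYYYYYYY
YYGYYBYYK
YYYYYYYYK
YYBYYYYYY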